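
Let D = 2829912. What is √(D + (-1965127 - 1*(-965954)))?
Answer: √1830739 ≈ 1353.0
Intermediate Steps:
√(D + (-1965127 - 1*(-965954))) = √(2829912 + (-1965127 - 1*(-965954))) = √(2829912 + (-1965127 + 965954)) = √(2829912 - 999173) = √1830739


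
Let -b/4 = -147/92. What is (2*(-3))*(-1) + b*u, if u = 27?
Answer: 4107/23 ≈ 178.57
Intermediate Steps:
b = 147/23 (b = -(-588)/92 = -4*(-147/92) = 147/23 ≈ 6.3913)
(2*(-3))*(-1) + b*u = (2*(-3))*(-1) + (147/23)*27 = -6*(-1) + 3969/23 = 6 + 3969/23 = 4107/23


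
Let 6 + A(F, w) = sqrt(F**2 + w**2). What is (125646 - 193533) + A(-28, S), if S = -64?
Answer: -67893 + 4*sqrt(305) ≈ -67823.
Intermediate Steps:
A(F, w) = -6 + sqrt(F**2 + w**2)
(125646 - 193533) + A(-28, S) = (125646 - 193533) + (-6 + sqrt((-28)**2 + (-64)**2)) = -67887 + (-6 + sqrt(784 + 4096)) = -67887 + (-6 + sqrt(4880)) = -67887 + (-6 + 4*sqrt(305)) = -67893 + 4*sqrt(305)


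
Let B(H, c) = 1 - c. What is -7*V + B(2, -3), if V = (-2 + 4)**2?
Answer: -24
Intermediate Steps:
V = 4 (V = 2**2 = 4)
-7*V + B(2, -3) = -7*4 + (1 - 1*(-3)) = -28 + (1 + 3) = -28 + 4 = -24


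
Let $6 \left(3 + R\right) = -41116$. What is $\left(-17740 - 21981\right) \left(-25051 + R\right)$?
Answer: $\frac{3802094120}{3} \approx 1.2674 \cdot 10^{9}$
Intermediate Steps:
$R = - \frac{20567}{3}$ ($R = -3 + \frac{1}{6} \left(-41116\right) = -3 - \frac{20558}{3} = - \frac{20567}{3} \approx -6855.7$)
$\left(-17740 - 21981\right) \left(-25051 + R\right) = \left(-17740 - 21981\right) \left(-25051 - \frac{20567}{3}\right) = \left(-39721\right) \left(- \frac{95720}{3}\right) = \frac{3802094120}{3}$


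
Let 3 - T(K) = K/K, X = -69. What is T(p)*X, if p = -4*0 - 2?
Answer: -138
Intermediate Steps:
p = -2 (p = 0 - 2 = -2)
T(K) = 2 (T(K) = 3 - K/K = 3 - 1*1 = 3 - 1 = 2)
T(p)*X = 2*(-69) = -138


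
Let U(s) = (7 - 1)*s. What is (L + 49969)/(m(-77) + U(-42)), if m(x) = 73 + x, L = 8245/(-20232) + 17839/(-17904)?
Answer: -754164525721/3863826432 ≈ -195.19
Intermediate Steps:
U(s) = 6*s
L = -21189047/15093072 (L = 8245*(-1/20232) + 17839*(-1/17904) = -8245/20232 - 17839/17904 = -21189047/15093072 ≈ -1.4039)
(L + 49969)/(m(-77) + U(-42)) = (-21189047/15093072 + 49969)/((73 - 77) + 6*(-42)) = 754164525721/(15093072*(-4 - 252)) = (754164525721/15093072)/(-256) = (754164525721/15093072)*(-1/256) = -754164525721/3863826432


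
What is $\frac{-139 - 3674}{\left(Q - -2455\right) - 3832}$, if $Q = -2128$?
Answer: $\frac{3813}{3505} \approx 1.0879$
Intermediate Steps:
$\frac{-139 - 3674}{\left(Q - -2455\right) - 3832} = \frac{-139 - 3674}{\left(-2128 - -2455\right) - 3832} = - \frac{3813}{\left(-2128 + 2455\right) - 3832} = - \frac{3813}{327 - 3832} = - \frac{3813}{-3505} = \left(-3813\right) \left(- \frac{1}{3505}\right) = \frac{3813}{3505}$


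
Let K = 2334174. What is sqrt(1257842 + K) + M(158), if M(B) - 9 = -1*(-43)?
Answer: 52 + 4*sqrt(224501) ≈ 1947.3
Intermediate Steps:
M(B) = 52 (M(B) = 9 - 1*(-43) = 9 + 43 = 52)
sqrt(1257842 + K) + M(158) = sqrt(1257842 + 2334174) + 52 = sqrt(3592016) + 52 = 4*sqrt(224501) + 52 = 52 + 4*sqrt(224501)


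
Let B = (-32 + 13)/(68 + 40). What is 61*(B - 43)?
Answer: -284443/108 ≈ -2633.7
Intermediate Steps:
B = -19/108 ≈ -0.17593
61*(B - 43) = 61*(-19/108 - 43) = 61*(-4663/108) = -284443/108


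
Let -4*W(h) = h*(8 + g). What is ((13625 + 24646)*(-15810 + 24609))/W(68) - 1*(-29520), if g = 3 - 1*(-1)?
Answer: -110241483/68 ≈ -1.6212e+6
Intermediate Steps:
g = 4 (g = 3 + 1 = 4)
W(h) = -3*h (W(h) = -h*(8 + 4)/4 = -h*12/4 = -3*h)
((13625 + 24646)*(-15810 + 24609))/W(68) - 1*(-29520) = ((13625 + 24646)*(-15810 + 24609))/((-3*68)) - 1*(-29520) = (38271*8799)/(-204) + 29520 = 336746529*(-1/204) + 29520 = -112248843/68 + 29520 = -110241483/68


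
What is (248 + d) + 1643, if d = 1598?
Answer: 3489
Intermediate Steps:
(248 + d) + 1643 = (248 + 1598) + 1643 = 1846 + 1643 = 3489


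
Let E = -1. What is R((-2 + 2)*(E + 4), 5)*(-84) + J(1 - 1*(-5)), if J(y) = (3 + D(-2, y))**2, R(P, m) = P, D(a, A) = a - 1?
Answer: 0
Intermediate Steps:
D(a, A) = -1 + a
J(y) = 0 (J(y) = (3 + (-1 - 2))**2 = (3 - 3)**2 = 0**2 = 0)
R((-2 + 2)*(E + 4), 5)*(-84) + J(1 - 1*(-5)) = ((-2 + 2)*(-1 + 4))*(-84) + 0 = (0*3)*(-84) + 0 = 0*(-84) + 0 = 0 + 0 = 0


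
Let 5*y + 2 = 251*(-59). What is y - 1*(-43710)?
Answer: 203739/5 ≈ 40748.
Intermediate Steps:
y = -14811/5 (y = -⅖ + (251*(-59))/5 = -⅖ + (⅕)*(-14809) = -⅖ - 14809/5 = -14811/5 ≈ -2962.2)
y - 1*(-43710) = -14811/5 - 1*(-43710) = -14811/5 + 43710 = 203739/5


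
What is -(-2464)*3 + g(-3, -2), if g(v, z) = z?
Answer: 7390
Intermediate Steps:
-(-2464)*3 + g(-3, -2) = -(-2464)*3 - 2 = -88*(-84) - 2 = 7392 - 2 = 7390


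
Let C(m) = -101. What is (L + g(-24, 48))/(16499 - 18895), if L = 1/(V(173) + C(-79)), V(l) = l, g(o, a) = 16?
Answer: -1153/172512 ≈ -0.0066836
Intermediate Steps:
L = 1/72 (L = 1/(173 - 101) = 1/72 ≈ 0.013889)
(L + g(-24, 48))/(16499 - 18895) = (1/72 + 16)/(16499 - 18895) = (1153/72)/(-2396) = (1153/72)*(-1/2396) = -1153/172512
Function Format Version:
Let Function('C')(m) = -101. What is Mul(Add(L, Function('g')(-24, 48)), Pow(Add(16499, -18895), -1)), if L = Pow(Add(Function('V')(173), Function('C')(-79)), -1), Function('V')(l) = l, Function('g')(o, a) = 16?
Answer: Rational(-1153, 172512) ≈ -0.0066836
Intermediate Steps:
L = Rational(1, 72) (L = Pow(Add(173, -101), -1) = Pow(72, -1) = Rational(1, 72) ≈ 0.013889)
Mul(Add(L, Function('g')(-24, 48)), Pow(Add(16499, -18895), -1)) = Mul(Add(Rational(1, 72), 16), Pow(Add(16499, -18895), -1)) = Mul(Rational(1153, 72), Pow(-2396, -1)) = Mul(Rational(1153, 72), Rational(-1, 2396)) = Rational(-1153, 172512)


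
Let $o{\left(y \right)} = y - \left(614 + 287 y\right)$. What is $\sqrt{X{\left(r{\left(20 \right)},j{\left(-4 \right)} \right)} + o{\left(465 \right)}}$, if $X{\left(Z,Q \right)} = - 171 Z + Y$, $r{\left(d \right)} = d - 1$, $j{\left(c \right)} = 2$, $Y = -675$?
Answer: $2 i \sqrt{34382} \approx 370.85 i$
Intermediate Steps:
$o{\left(y \right)} = -614 - 286 y$ ($o{\left(y \right)} = y - \left(614 + 287 y\right) = -614 - 286 y$)
$r{\left(d \right)} = -1 + d$
$X{\left(Z,Q \right)} = -675 - 171 Z$ ($X{\left(Z,Q \right)} = - 171 Z - 675 = -675 - 171 Z$)
$\sqrt{X{\left(r{\left(20 \right)},j{\left(-4 \right)} \right)} + o{\left(465 \right)}} = \sqrt{\left(-675 - 171 \left(-1 + 20\right)\right) - 133604} = \sqrt{\left(-675 - 3249\right) - 133604} = \sqrt{-3924 - 133604} = \sqrt{-137528} = 2 i \sqrt{34382}$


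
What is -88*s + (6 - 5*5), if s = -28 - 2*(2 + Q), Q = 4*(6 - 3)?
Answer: 4909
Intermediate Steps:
Q = 12 (Q = 4*3 = 12)
s = -56 (s = -28 - 2*(2 + 12) = -28 - 2*14 = -28 - 1*28 = -28 - 28 = -56)
-88*s + (6 - 5*5) = -88*(-56) + (6 - 5*5) = 4928 + (6 - 25) = 4928 - 19 = 4909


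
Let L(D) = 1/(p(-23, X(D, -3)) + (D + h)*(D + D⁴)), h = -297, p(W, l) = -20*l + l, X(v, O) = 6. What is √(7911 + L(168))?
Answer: √83538224965874414201360610/102760670490 ≈ 88.944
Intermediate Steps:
p(W, l) = -19*l
L(D) = 1/(-114 + (-297 + D)*(D + D⁴)) (L(D) = 1/(-19*6 + (D - 297)*(D + D⁴)) = 1/(-114 + (-297 + D)*(D + D⁴)))
√(7911 + L(168)) = √(7911 + 1/(-114 + 168² + 168⁵ - 297*168 - 297*168⁴)) = √(7911 + 1/(-114 + 28224 + 133827821568 - 49896 - 297*796594176)) = √(7911 + 1/(-114 + 28224 + 133827821568 - 49896 - 236588470272)) = √(7911 + 1/(-102760670490)) = √(7911 - 1/102760670490) = √(812939664246389/102760670490) = √83538224965874414201360610/102760670490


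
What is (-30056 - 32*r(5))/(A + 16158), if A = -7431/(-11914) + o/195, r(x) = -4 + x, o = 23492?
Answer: -69901344240/37820083073 ≈ -1.8483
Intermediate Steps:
A = 281332733/2323230 (A = -7431/(-11914) + 23492/195 = -7431*(-1/11914) + 23492*(1/195) = 7431/11914 + 23492/195 = 281332733/2323230 ≈ 121.10)
(-30056 - 32*r(5))/(A + 16158) = (-30056 - 32*(-4 + 5))/(281332733/2323230 + 16158) = (-30056 - 32*1)/(37820083073/2323230) = (-30056 - 32)*(2323230/37820083073) = -30088*2323230/37820083073 = -69901344240/37820083073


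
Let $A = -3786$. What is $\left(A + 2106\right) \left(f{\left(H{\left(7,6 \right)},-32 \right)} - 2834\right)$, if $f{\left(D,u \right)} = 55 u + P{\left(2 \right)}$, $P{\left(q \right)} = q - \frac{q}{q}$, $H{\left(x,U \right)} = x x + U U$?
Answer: $7716240$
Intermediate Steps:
$H{\left(x,U \right)} = U^{2} + x^{2}$ ($H{\left(x,U \right)} = x^{2} + U^{2} = U^{2} + x^{2}$)
$P{\left(q \right)} = -1 + q$ ($P{\left(q \right)} = q - 1 = -1 + q$)
$f{\left(D,u \right)} = 1 + 55 u$ ($f{\left(D,u \right)} = 55 u + \left(-1 + 2\right) = 55 u + 1 = 1 + 55 u$)
$\left(A + 2106\right) \left(f{\left(H{\left(7,6 \right)},-32 \right)} - 2834\right) = \left(-3786 + 2106\right) \left(\left(1 + 55 \left(-32\right)\right) - 2834\right) = - 1680 \left(\left(1 - 1760\right) - 2834\right) = - 1680 \left(-1759 - 2834\right) = \left(-1680\right) \left(-4593\right) = 7716240$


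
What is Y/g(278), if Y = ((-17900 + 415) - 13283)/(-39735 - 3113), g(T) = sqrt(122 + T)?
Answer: 1923/53560 ≈ 0.035904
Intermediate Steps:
Y = 1923/2678 (Y = (-17485 - 13283)/(-42848) = -30768*(-1/42848) = 1923/2678 ≈ 0.71807)
Y/g(278) = 1923/(2678*(sqrt(122 + 278))) = 1923/(2678*(sqrt(400))) = (1923/2678)/20 = (1923/2678)*(1/20) = 1923/53560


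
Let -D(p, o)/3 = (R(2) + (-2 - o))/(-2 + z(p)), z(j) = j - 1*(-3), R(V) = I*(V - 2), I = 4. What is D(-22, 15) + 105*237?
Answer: 174178/7 ≈ 24883.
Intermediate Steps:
R(V) = -8 + 4*V (R(V) = 4*(V - 2) = 4*(-2 + V) = -8 + 4*V)
z(j) = 3 + j (z(j) = j + 3 = 3 + j)
D(p, o) = -3*(-2 - o)/(1 + p) (D(p, o) = -3*((-8 + 4*2) + (-2 - o))/(-2 + (3 + p)) = -3*((-8 + 8) + (-2 - o))/(1 + p) = -3*(0 + (-2 - o))/(1 + p) = -3*(-2 - o)/(1 + p))
D(-22, 15) + 105*237 = 3*(2 + 15)/(1 - 22) + 105*237 = 3*17/(-21) + 24885 = 3*(-1/21)*17 + 24885 = -17/7 + 24885 = 174178/7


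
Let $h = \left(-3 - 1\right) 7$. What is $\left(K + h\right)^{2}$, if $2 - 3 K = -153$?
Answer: $\frac{5041}{9} \approx 560.11$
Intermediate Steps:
$K = \frac{155}{3}$ ($K = \frac{2}{3} - -51 = \frac{2}{3} + 51 = \frac{155}{3} \approx 51.667$)
$h = -28$ ($h = \left(-4\right) 7 = -28$)
$\left(K + h\right)^{2} = \left(\frac{155}{3} - 28\right)^{2} = \left(\frac{71}{3}\right)^{2} = \frac{5041}{9}$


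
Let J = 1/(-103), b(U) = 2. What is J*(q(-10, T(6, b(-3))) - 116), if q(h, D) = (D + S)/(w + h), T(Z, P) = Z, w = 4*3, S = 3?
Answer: 223/206 ≈ 1.0825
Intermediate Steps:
w = 12
q(h, D) = (3 + D)/(12 + h) (q(h, D) = (D + 3)/(12 + h) = (3 + D)/(12 + h))
J = -1/103 ≈ -0.0097087
J*(q(-10, T(6, b(-3))) - 116) = -((3 + 6)/(12 - 10) - 116)/103 = -(9/2 - 116)/103 = -1/103*(-223/2) = 223/206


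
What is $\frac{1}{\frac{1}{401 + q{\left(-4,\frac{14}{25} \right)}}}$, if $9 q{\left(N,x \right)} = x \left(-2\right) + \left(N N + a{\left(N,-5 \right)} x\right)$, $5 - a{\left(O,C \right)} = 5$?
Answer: $\frac{30199}{75} \approx 402.65$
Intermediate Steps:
$a{\left(O,C \right)} = 0$ ($a{\left(O,C \right)} = 5 - 5 = 0$)
$q{\left(N,x \right)} = - \frac{2 x}{9} + \frac{N^{2}}{9}$ ($q{\left(N,x \right)} = \frac{x \left(-2\right) + \left(N N + 0 x\right)}{9} = \frac{- 2 x + \left(N^{2} + 0\right)}{9} = \frac{- 2 x + N^{2}}{9} = \frac{N^{2} - 2 x}{9} = - \frac{2 x}{9} + \frac{N^{2}}{9}$)
$\frac{1}{\frac{1}{401 + q{\left(-4,\frac{14}{25} \right)}}} = \frac{1}{\frac{1}{401 + \left(- \frac{2 \cdot \frac{14}{25}}{9} + \frac{\left(-4\right)^{2}}{9}\right)}} = \frac{1}{\frac{1}{401 + \left(- \frac{2 \cdot 14 \cdot \frac{1}{25}}{9} + \frac{1}{9} \cdot 16\right)}} = \frac{1}{\frac{1}{401 + \left(\left(- \frac{2}{9}\right) \frac{14}{25} + \frac{16}{9}\right)}} = \frac{1}{\frac{1}{401 + \left(- \frac{28}{225} + \frac{16}{9}\right)}} = \frac{1}{\frac{1}{401 + \frac{124}{75}}} = \frac{1}{\frac{1}{\frac{30199}{75}}} = \frac{1}{\frac{75}{30199}} = \frac{30199}{75}$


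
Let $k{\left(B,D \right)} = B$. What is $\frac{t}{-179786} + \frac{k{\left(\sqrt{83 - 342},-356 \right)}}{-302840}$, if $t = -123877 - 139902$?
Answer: $\frac{263779}{179786} - \frac{i \sqrt{259}}{302840} \approx 1.4672 - 5.3142 \cdot 10^{-5} i$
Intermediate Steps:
$t = -263779$
$\frac{t}{-179786} + \frac{k{\left(\sqrt{83 - 342},-356 \right)}}{-302840} = - \frac{263779}{-179786} + \frac{\sqrt{83 - 342}}{-302840} = \left(-263779\right) \left(- \frac{1}{179786}\right) + \sqrt{-259} \left(- \frac{1}{302840}\right) = \frac{263779}{179786} + i \sqrt{259} \left(- \frac{1}{302840}\right) = \frac{263779}{179786} - \frac{i \sqrt{259}}{302840}$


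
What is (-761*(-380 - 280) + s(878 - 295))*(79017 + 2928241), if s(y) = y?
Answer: 1512178634494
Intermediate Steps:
(-761*(-380 - 280) + s(878 - 295))*(79017 + 2928241) = (-761*(-380 - 280) + (878 - 295))*(79017 + 2928241) = (-761*(-660) + 583)*3007258 = (502260 + 583)*3007258 = 502843*3007258 = 1512178634494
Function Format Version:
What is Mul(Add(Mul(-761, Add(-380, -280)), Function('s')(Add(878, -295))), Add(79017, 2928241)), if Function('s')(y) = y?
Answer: 1512178634494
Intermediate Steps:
Mul(Add(Mul(-761, Add(-380, -280)), Function('s')(Add(878, -295))), Add(79017, 2928241)) = Mul(Add(Mul(-761, Add(-380, -280)), Add(878, -295)), Add(79017, 2928241)) = Mul(Add(Mul(-761, -660), 583), 3007258) = Mul(Add(502260, 583), 3007258) = Mul(502843, 3007258) = 1512178634494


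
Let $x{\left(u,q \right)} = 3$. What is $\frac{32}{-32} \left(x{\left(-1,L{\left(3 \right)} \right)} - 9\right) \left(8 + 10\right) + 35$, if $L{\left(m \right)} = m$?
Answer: $143$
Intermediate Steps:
$\frac{32}{-32} \left(x{\left(-1,L{\left(3 \right)} \right)} - 9\right) \left(8 + 10\right) + 35 = \frac{32}{-32} \left(3 - 9\right) \left(8 + 10\right) + 35 = 32 \left(- \frac{1}{32}\right) \left(\left(-6\right) 18\right) + 35 = \left(-1\right) \left(-108\right) + 35 = 108 + 35 = 143$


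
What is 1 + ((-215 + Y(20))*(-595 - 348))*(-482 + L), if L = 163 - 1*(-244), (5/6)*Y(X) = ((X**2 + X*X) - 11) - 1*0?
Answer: 51756556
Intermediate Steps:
Y(X) = -66/5 + 12*X**2/5 (Y(X) = 6*(((X**2 + X*X) - 11) - 1*0)/5 = 6*(((X**2 + X**2) - 11) + 0)/5 = 6*((2*X**2 - 11) + 0)/5 = 6*((-11 + 2*X**2) + 0)/5 = 6*(-11 + 2*X**2)/5 = -66/5 + 12*X**2/5)
L = 407 (L = 163 + 244 = 407)
1 + ((-215 + Y(20))*(-595 - 348))*(-482 + L) = 1 + ((-215 + (-66/5 + (12/5)*20**2))*(-595 - 348))*(-482 + 407) = 1 + ((-215 + (-66/5 + (12/5)*400))*(-943))*(-75) = 1 + ((-215 + (-66/5 + 960))*(-943))*(-75) = 1 + ((-215 + 4734/5)*(-943))*(-75) = 1 + ((3659/5)*(-943))*(-75) = 1 - 3450437/5*(-75) = 1 + 51756555 = 51756556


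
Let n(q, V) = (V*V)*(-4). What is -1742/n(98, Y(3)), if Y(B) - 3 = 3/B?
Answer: 871/32 ≈ 27.219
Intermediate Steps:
Y(B) = 3 + 3/B
n(q, V) = -4*V² (n(q, V) = V²*(-4) = -4*V²)
-1742/n(98, Y(3)) = -1742*(-1/(4*(3 + 3/3)²)) = -1742*(-1/(4*(3 + 3*(⅓))²)) = -1742*(-1/(4*(3 + 1)²)) = -1742/((-4*4²)) = -1742/((-4*16)) = -1742/(-64) = -1742*(-1/64) = 871/32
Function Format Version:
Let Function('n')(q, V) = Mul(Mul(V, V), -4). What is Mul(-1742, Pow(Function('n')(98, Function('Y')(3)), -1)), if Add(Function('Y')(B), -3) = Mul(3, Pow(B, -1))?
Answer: Rational(871, 32) ≈ 27.219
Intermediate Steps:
Function('Y')(B) = Add(3, Mul(3, Pow(B, -1)))
Function('n')(q, V) = Mul(-4, Pow(V, 2)) (Function('n')(q, V) = Mul(Pow(V, 2), -4) = Mul(-4, Pow(V, 2)))
Mul(-1742, Pow(Function('n')(98, Function('Y')(3)), -1)) = Mul(-1742, Pow(Mul(-4, Pow(Add(3, Mul(3, Pow(3, -1))), 2)), -1)) = Mul(-1742, Pow(Mul(-4, Pow(Add(3, Mul(3, Rational(1, 3))), 2)), -1)) = Mul(-1742, Pow(Mul(-4, Pow(Add(3, 1), 2)), -1)) = Mul(-1742, Pow(Mul(-4, Pow(4, 2)), -1)) = Mul(-1742, Pow(Mul(-4, 16), -1)) = Mul(-1742, Pow(-64, -1)) = Mul(-1742, Rational(-1, 64)) = Rational(871, 32)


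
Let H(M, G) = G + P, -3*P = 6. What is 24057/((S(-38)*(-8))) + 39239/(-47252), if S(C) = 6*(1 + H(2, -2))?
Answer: 31419193/189008 ≈ 166.23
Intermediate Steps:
P = -2 (P = -⅓*6 = -2)
H(M, G) = -2 + G (H(M, G) = G - 2 = -2 + G)
S(C) = -18 (S(C) = 6*(1 + (-2 - 2)) = 6*(1 - 4) = 6*(-3) = -18)
24057/((S(-38)*(-8))) + 39239/(-47252) = 24057/((-18*(-8))) + 39239/(-47252) = 24057/144 + 39239*(-1/47252) = 24057*(1/144) - 39239/47252 = 2673/16 - 39239/47252 = 31419193/189008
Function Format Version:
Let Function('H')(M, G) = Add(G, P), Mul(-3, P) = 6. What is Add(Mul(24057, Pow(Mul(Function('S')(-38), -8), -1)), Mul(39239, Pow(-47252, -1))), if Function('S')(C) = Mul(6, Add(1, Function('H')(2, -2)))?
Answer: Rational(31419193, 189008) ≈ 166.23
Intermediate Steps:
P = -2 (P = Mul(Rational(-1, 3), 6) = -2)
Function('H')(M, G) = Add(-2, G) (Function('H')(M, G) = Add(G, -2) = Add(-2, G))
Function('S')(C) = -18 (Function('S')(C) = Mul(6, Add(1, Add(-2, -2))) = Mul(6, Add(1, -4)) = Mul(6, -3) = -18)
Add(Mul(24057, Pow(Mul(Function('S')(-38), -8), -1)), Mul(39239, Pow(-47252, -1))) = Add(Mul(24057, Pow(Mul(-18, -8), -1)), Mul(39239, Pow(-47252, -1))) = Add(Mul(24057, Pow(144, -1)), Mul(39239, Rational(-1, 47252))) = Add(Mul(24057, Rational(1, 144)), Rational(-39239, 47252)) = Add(Rational(2673, 16), Rational(-39239, 47252)) = Rational(31419193, 189008)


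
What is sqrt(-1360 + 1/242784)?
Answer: I*sqrt(556693998954)/20232 ≈ 36.878*I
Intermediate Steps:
sqrt(-1360 + 1/242784) = sqrt(-330186239/242784) = I*sqrt(556693998954)/20232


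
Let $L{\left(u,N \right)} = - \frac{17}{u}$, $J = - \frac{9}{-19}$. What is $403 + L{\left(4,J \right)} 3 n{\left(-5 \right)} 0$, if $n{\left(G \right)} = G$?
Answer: $403$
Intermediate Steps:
$J = \frac{9}{19}$ ($J = \left(-9\right) \left(- \frac{1}{19}\right) = \frac{9}{19} \approx 0.47368$)
$403 + L{\left(4,J \right)} 3 n{\left(-5 \right)} 0 = 403 + - \frac{17}{4} \cdot 3 \left(-5\right) 0 = 403 + \left(-17\right) \frac{1}{4} \left(\left(-15\right) 0\right) = 403 - 0 = 403 + 0 = 403$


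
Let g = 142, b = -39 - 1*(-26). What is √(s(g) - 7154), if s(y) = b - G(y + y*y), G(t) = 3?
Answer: I*√7170 ≈ 84.676*I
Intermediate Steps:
b = -13 (b = -39 + 26 = -13)
s(y) = -16 (s(y) = -13 - 1*3 = -13 - 3 = -16)
√(s(g) - 7154) = √(-16 - 7154) = √(-7170) = I*√7170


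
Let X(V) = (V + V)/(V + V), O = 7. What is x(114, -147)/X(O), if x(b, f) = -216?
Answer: -216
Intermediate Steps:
X(V) = 1 (X(V) = (2*V)/((2*V)) = (2*V)*(1/(2*V)) = 1)
x(114, -147)/X(O) = -216/1 = -216*1 = -216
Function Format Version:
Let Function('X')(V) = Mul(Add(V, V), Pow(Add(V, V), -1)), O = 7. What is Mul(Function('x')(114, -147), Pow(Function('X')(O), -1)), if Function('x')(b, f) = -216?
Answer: -216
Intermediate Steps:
Function('X')(V) = 1 (Function('X')(V) = Mul(Mul(2, V), Pow(Mul(2, V), -1)) = Mul(Mul(2, V), Mul(Rational(1, 2), Pow(V, -1))) = 1)
Mul(Function('x')(114, -147), Pow(Function('X')(O), -1)) = Mul(-216, Pow(1, -1)) = Mul(-216, 1) = -216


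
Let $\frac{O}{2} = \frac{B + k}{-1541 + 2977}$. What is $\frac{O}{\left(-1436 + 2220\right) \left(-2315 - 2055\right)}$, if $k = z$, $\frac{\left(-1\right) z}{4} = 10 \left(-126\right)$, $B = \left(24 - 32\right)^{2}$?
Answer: $- \frac{319}{153745340} \approx -2.0749 \cdot 10^{-6}$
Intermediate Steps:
$B = 64$ ($B = \left(-8\right)^{2} = 64$)
$z = 5040$ ($z = - 4 \cdot 10 \left(-126\right) = \left(-4\right) \left(-1260\right) = 5040$)
$k = 5040$
$O = \frac{2552}{359}$ ($O = 2 \frac{64 + 5040}{-1541 + 2977} = 2 \cdot \frac{5104}{1436} = 2 \cdot 5104 \cdot \frac{1}{1436} = 2 \cdot \frac{1276}{359} = \frac{2552}{359} \approx 7.1086$)
$\frac{O}{\left(-1436 + 2220\right) \left(-2315 - 2055\right)} = \frac{2552}{359 \left(-1436 + 2220\right) \left(-2315 - 2055\right)} = \frac{2552}{359 \cdot 784 \left(-4370\right)} = \frac{2552}{359 \left(-3426080\right)} = \frac{2552}{359} \left(- \frac{1}{3426080}\right) = - \frac{319}{153745340}$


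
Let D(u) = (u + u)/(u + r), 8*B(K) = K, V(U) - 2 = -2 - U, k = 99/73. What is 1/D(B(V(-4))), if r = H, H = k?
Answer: 271/146 ≈ 1.8562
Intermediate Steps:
k = 99/73 (k = 99*(1/73) = 99/73 ≈ 1.3562)
H = 99/73 ≈ 1.3562
r = 99/73 ≈ 1.3562
V(U) = -U (V(U) = 2 + (-2 - U) = -U)
B(K) = K/8
D(u) = 2*u/(99/73 + u) (D(u) = (u + u)/(u + 99/73) = (2*u)/(99/73 + u) = 2*u/(99/73 + u))
1/D(B(V(-4))) = 1/(146*((-1*(-4))/8)/(99 + 73*((-1*(-4))/8))) = 1/(146*((1/8)*4)/(99 + 73*((1/8)*4))) = 1/(146*(1/2)/(99 + 73*(1/2))) = 1/(146*(1/2)/(99 + 73/2)) = 1/(146*(1/2)/(271/2)) = 1/(146*(1/2)*(2/271)) = 1/(146/271) = 271/146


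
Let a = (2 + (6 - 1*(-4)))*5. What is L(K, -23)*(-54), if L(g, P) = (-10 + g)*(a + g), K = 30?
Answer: -97200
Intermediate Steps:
a = 60 (a = (2 + (6 + 4))*5 = (2 + 10)*5 = 12*5 = 60)
L(g, P) = (-10 + g)*(60 + g)
L(K, -23)*(-54) = (-600 + 30² + 50*30)*(-54) = (-600 + 900 + 1500)*(-54) = 1800*(-54) = -97200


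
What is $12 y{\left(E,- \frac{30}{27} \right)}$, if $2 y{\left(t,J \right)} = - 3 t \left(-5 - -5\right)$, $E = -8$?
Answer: $0$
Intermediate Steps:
$y{\left(t,J \right)} = 0$ ($y{\left(t,J \right)} = \frac{- 3 t \left(-5 - -5\right)}{2} = \frac{- 3 t \left(-5 + 5\right)}{2} = \frac{- 3 t 0}{2} = \frac{1}{2} \cdot 0 = 0$)
$12 y{\left(E,- \frac{30}{27} \right)} = 12 \cdot 0 = 0$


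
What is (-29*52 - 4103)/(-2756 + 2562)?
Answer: 5611/194 ≈ 28.923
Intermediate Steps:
(-29*52 - 4103)/(-2756 + 2562) = (-1508 - 4103)/(-194) = -5611*(-1/194) = 5611/194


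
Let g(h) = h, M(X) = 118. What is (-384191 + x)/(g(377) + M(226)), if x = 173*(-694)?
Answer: -504253/495 ≈ -1018.7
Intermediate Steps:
x = -120062
(-384191 + x)/(g(377) + M(226)) = (-384191 - 120062)/(377 + 118) = -504253/495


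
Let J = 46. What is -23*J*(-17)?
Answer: 17986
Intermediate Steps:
-23*J*(-17) = -23*46*(-17) = -1058*(-17) = 17986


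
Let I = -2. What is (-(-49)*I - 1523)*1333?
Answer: -2160793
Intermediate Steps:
(-(-49)*I - 1523)*1333 = (-(-49)*(-2) - 1523)*1333 = (-7*14 - 1523)*1333 = (-98 - 1523)*1333 = -1621*1333 = -2160793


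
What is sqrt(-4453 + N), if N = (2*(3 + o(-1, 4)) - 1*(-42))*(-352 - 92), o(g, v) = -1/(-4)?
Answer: I*sqrt(25987) ≈ 161.2*I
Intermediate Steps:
o(g, v) = 1/4 (o(g, v) = -1*(-1/4) = 1/4)
N = -21534 (N = (2*(3 + 1/4) - 1*(-42))*(-352 - 92) = (2*(13/4) + 42)*(-444) = (13/2 + 42)*(-444) = (97/2)*(-444) = -21534)
sqrt(-4453 + N) = sqrt(-4453 - 21534) = sqrt(-25987) = I*sqrt(25987)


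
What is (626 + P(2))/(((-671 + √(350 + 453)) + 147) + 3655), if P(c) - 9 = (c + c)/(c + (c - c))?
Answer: 1994447/9802358 - 637*√803/9802358 ≈ 0.20162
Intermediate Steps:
P(c) = 11 (P(c) = 9 + (c + c)/(c + (c - c)) = 9 + (2*c)/(c + 0) = 9 + (2*c)/c = 9 + 2 = 11)
(626 + P(2))/(((-671 + √(350 + 453)) + 147) + 3655) = (626 + 11)/(((-671 + √(350 + 453)) + 147) + 3655) = 637/(((-671 + √803) + 147) + 3655) = 637/((-524 + √803) + 3655) = 637/(3131 + √803)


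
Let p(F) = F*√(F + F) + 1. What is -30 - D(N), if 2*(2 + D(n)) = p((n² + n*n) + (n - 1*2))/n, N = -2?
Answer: -111/4 + 2*√2 ≈ -24.922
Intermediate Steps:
p(F) = 1 + √2*F^(3/2) (p(F) = F*√(2*F) + 1 = F*(√2*√F) + 1 = √2*F^(3/2) + 1 = 1 + √2*F^(3/2))
D(n) = -2 + (1 + √2*(-2 + n + 2*n²)^(3/2))/(2*n) (D(n) = -2 + ((1 + √2*((n² + n*n) + (n - 1*2))^(3/2))/n)/2 = -2 + ((1 + √2*((n² + n²) + (n - 2))^(3/2))/n)/2 = -2 + ((1 + √2*(2*n² + (-2 + n))^(3/2))/n)/2 = -2 + ((1 + √2*(-2 + n + 2*n²)^(3/2))/n)/2 = -2 + (1 + √2*(-2 + n + 2*n²)^(3/2))/(2*n))
-30 - D(N) = -30 - (1 - 4*(-2) + √2*(-2 - 2 + 2*(-2)²)^(3/2))/(2*(-2)) = -30 - (-1)*(1 + 8 + √2*(-2 - 2 + 2*4)^(3/2))/(2*2) = -30 - (-1)*(1 + 8 + √2*(-2 - 2 + 8)^(3/2))/(2*2) = -30 - (-1)*(1 + 8 + √2*4^(3/2))/(2*2) = -30 - (-1)*(1 + 8 + √2*8)/(2*2) = -30 - (-1)*(1 + 8 + 8*√2)/(2*2) = -30 - (-1)*(9 + 8*√2)/(2*2) = -30 - (-9/4 - 2*√2) = -30 + (9/4 + 2*√2) = -111/4 + 2*√2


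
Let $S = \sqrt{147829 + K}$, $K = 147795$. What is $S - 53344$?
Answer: $-53344 + 2 \sqrt{73906} \approx -52800.0$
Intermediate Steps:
$S = 2 \sqrt{73906}$ ($S = \sqrt{147829 + 147795} = \sqrt{295624} = 2 \sqrt{73906} \approx 543.71$)
$S - 53344 = 2 \sqrt{73906} - 53344 = -53344 + 2 \sqrt{73906}$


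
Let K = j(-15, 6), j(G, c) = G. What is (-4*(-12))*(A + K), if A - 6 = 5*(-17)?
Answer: -4512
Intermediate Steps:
A = -79 (A = 6 + 5*(-17) = 6 - 85 = -79)
K = -15
(-4*(-12))*(A + K) = (-4*(-12))*(-79 - 15) = 48*(-94) = -4512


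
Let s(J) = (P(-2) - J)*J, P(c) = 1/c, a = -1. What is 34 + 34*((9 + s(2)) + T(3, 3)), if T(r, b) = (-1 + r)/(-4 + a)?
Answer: 782/5 ≈ 156.40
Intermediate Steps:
T(r, b) = ⅕ - r/5 (T(r, b) = (-1 + r)/(-4 - 1) = (-1 + r)/(-5) = (-1 + r)*(-⅕) = ⅕ - r/5)
s(J) = J*(-½ - J) (s(J) = (1/(-2) - J)*J = (-½ - J)*J = J*(-½ - J))
34 + 34*((9 + s(2)) + T(3, 3)) = 34 + 34*((9 - 1*2*(½ + 2)) + (⅕ - ⅕*3)) = 34 + 34*((9 - 1*2*5/2) + (⅕ - ⅗)) = 34 + 34*((9 - 5) - ⅖) = 34 + 34*(4 - ⅖) = 34 + 34*(18/5) = 34 + 612/5 = 782/5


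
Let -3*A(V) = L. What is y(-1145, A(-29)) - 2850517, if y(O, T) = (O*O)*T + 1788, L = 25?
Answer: -41321812/3 ≈ -1.3774e+7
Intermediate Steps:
A(V) = -25/3 (A(V) = -⅓*25 = -25/3)
y(O, T) = 1788 + T*O² (y(O, T) = O²*T + 1788 = T*O² + 1788 = 1788 + T*O²)
y(-1145, A(-29)) - 2850517 = (1788 - 25/3*(-1145)²) - 2850517 = (1788 - 25/3*1311025) - 2850517 = (1788 - 32775625/3) - 2850517 = -32770261/3 - 2850517 = -41321812/3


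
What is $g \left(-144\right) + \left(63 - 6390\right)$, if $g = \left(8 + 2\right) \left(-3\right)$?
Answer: $-2007$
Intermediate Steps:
$g = -30$ ($g = 10 \left(-3\right) = -30$)
$g \left(-144\right) + \left(63 - 6390\right) = \left(-30\right) \left(-144\right) + \left(63 - 6390\right) = 4320 + \left(63 - 6390\right) = 4320 - 6327 = -2007$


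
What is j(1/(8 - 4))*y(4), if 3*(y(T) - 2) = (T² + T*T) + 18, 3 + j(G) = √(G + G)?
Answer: -56 + 28*√2/3 ≈ -42.801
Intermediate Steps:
j(G) = -3 + √2*√G (j(G) = -3 + √(G + G) = -3 + √(2*G) = -3 + √2*√G)
y(T) = 8 + 2*T²/3 (y(T) = 2 + ((T² + T*T) + 18)/3 = 2 + ((T² + T²) + 18)/3 = 2 + (2*T² + 18)/3 = 2 + (18 + 2*T²)/3 = 2 + (6 + 2*T²/3) = 8 + 2*T²/3)
j(1/(8 - 4))*y(4) = (-3 + √2*√(1/(8 - 4)))*(8 + (⅔)*4²) = (-3 + √2*√(1/4))*(8 + (⅔)*16) = (-3 + √2*√(¼))*(8 + 32/3) = (-3 + √2*(½))*(56/3) = (-3 + √2/2)*(56/3) = -56 + 28*√2/3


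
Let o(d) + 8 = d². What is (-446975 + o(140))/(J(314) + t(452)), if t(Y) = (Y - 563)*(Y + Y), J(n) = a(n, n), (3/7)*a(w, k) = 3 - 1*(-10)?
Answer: 1282149/300941 ≈ 4.2605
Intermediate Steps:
a(w, k) = 91/3 (a(w, k) = 7*(3 - 1*(-10))/3 = 7*(3 + 10)/3 = (7/3)*13 = 91/3)
J(n) = 91/3
t(Y) = 2*Y*(-563 + Y) (t(Y) = (-563 + Y)*(2*Y) = 2*Y*(-563 + Y))
o(d) = -8 + d²
(-446975 + o(140))/(J(314) + t(452)) = (-446975 + (-8 + 140²))/(91/3 + 2*452*(-563 + 452)) = (-446975 + (-8 + 19600))/(91/3 + 2*452*(-111)) = (-446975 + 19592)/(91/3 - 100344) = -427383/(-300941/3) = -427383*(-3/300941) = 1282149/300941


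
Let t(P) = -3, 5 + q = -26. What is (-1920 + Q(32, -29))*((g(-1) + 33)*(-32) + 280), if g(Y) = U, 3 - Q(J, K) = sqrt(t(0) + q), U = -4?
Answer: 1242216 + 648*I*sqrt(34) ≈ 1.2422e+6 + 3778.5*I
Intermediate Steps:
q = -31 (q = -5 - 26 = -31)
Q(J, K) = 3 - I*sqrt(34) (Q(J, K) = 3 - sqrt(-3 - 31) = 3 - sqrt(-34) = 3 - I*sqrt(34))
g(Y) = -4
(-1920 + Q(32, -29))*((g(-1) + 33)*(-32) + 280) = (-1920 + (3 - I*sqrt(34)))*((-4 + 33)*(-32) + 280) = (-1917 - I*sqrt(34))*(29*(-32) + 280) = (-1917 - I*sqrt(34))*(-928 + 280) = (-1917 - I*sqrt(34))*(-648) = 1242216 + 648*I*sqrt(34)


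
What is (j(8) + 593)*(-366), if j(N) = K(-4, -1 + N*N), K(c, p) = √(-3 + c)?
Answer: -217038 - 366*I*√7 ≈ -2.1704e+5 - 968.34*I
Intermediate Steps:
j(N) = I*√7 (j(N) = √(-3 - 4) = √(-7) = I*√7)
(j(8) + 593)*(-366) = (I*√7 + 593)*(-366) = (593 + I*√7)*(-366) = -217038 - 366*I*√7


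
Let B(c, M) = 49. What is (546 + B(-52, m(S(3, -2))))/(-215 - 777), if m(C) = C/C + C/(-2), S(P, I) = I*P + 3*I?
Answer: -595/992 ≈ -0.59980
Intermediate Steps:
S(P, I) = 3*I + I*P
m(C) = 1 - C/2 (m(C) = 1 + C*(-½) = 1 - C/2)
(546 + B(-52, m(S(3, -2))))/(-215 - 777) = (546 + 49)/(-215 - 777) = 595/(-992) = 595*(-1/992) = -595/992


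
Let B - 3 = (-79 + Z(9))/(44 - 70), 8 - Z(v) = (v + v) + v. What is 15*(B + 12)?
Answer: 3660/13 ≈ 281.54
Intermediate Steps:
Z(v) = 8 - 3*v (Z(v) = 8 - ((v + v) + v) = 8 - (2*v + v) = 8 - 3*v)
B = 88/13 (B = 3 + (-79 + (8 - 3*9))/(44 - 70) = 3 + (-79 + (8 - 27))/(-26) = 3 + (-79 - 19)*(-1/26) = 3 - 98*(-1/26) = 3 + 49/13 = 88/13 ≈ 6.7692)
15*(B + 12) = 15*(88/13 + 12) = 15*(244/13) = 3660/13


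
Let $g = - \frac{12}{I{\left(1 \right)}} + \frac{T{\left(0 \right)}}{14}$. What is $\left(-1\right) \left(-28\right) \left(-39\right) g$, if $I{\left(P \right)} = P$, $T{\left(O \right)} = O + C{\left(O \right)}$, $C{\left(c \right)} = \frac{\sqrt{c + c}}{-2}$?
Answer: $13104$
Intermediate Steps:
$C{\left(c \right)} = - \frac{\sqrt{2} \sqrt{c}}{2}$ ($C{\left(c \right)} = \sqrt{2 c} \left(- \frac{1}{2}\right) = \sqrt{2} \sqrt{c} \left(- \frac{1}{2}\right) = - \frac{\sqrt{2} \sqrt{c}}{2}$)
$T{\left(O \right)} = O - \frac{\sqrt{2} \sqrt{O}}{2}$
$g = -12$ ($g = - \frac{12}{1} + \frac{0 - \frac{\sqrt{2} \sqrt{0}}{2}}{14} = \left(-12\right) 1 + \left(0 - \frac{1}{2} \sqrt{2} \cdot 0\right) \frac{1}{14} = -12 + \left(0 + 0\right) \frac{1}{14} = -12 + 0 \cdot \frac{1}{14} = -12 + 0 = -12$)
$\left(-1\right) \left(-28\right) \left(-39\right) g = \left(-1\right) \left(-28\right) \left(-39\right) \left(-12\right) = 28 \left(-39\right) \left(-12\right) = \left(-1092\right) \left(-12\right) = 13104$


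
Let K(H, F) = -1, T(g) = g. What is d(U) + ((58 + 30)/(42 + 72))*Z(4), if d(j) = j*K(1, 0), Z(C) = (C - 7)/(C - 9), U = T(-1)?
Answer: 139/95 ≈ 1.4632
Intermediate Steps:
U = -1
Z(C) = (-7 + C)/(-9 + C)
d(j) = -j (d(j) = j*(-1) = -j)
d(U) + ((58 + 30)/(42 + 72))*Z(4) = -1*(-1) + ((58 + 30)/(42 + 72))*((-7 + 4)/(-9 + 4)) = 1 + (88/114)*(-3/(-5)) = 1 + (88*(1/114))*(-⅕*(-3)) = 1 + (44/57)*(⅗) = 1 + 44/95 = 139/95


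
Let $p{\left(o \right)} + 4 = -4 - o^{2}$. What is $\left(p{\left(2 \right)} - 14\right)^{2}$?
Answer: $676$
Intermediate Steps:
$p{\left(o \right)} = -8 - o^{2}$ ($p{\left(o \right)} = -4 - \left(4 + o^{2}\right) = -8 - o^{2}$)
$\left(p{\left(2 \right)} - 14\right)^{2} = \left(\left(-8 - 2^{2}\right) - 14\right)^{2} = \left(\left(-8 - 4\right) - 14\right)^{2} = \left(-12 - 14\right)^{2} = \left(-26\right)^{2} = 676$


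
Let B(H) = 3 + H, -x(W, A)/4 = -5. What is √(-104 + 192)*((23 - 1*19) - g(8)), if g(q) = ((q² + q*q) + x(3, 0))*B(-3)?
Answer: 8*√22 ≈ 37.523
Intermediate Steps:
x(W, A) = 20 (x(W, A) = -4*(-5) = 20)
g(q) = 0 (g(q) = ((q² + q*q) + 20)*(3 - 3) = ((q² + q²) + 20)*0 = (2*q² + 20)*0 = (20 + 2*q²)*0 = 0)
√(-104 + 192)*((23 - 1*19) - g(8)) = √(-104 + 192)*((23 - 1*19) - 1*0) = √88*((23 - 19) + 0) = (2*√22)*(4 + 0) = (2*√22)*4 = 8*√22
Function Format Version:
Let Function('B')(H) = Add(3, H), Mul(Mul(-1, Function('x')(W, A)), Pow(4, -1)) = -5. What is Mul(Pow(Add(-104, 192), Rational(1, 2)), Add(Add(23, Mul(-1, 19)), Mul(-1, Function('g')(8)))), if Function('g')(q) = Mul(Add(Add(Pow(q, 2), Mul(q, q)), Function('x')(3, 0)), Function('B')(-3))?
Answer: Mul(8, Pow(22, Rational(1, 2))) ≈ 37.523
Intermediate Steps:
Function('x')(W, A) = 20 (Function('x')(W, A) = Mul(-4, -5) = 20)
Function('g')(q) = 0 (Function('g')(q) = Mul(Add(Add(Pow(q, 2), Mul(q, q)), 20), Add(3, -3)) = Mul(Add(Add(Pow(q, 2), Pow(q, 2)), 20), 0) = Mul(Add(Mul(2, Pow(q, 2)), 20), 0) = Mul(Add(20, Mul(2, Pow(q, 2))), 0) = 0)
Mul(Pow(Add(-104, 192), Rational(1, 2)), Add(Add(23, Mul(-1, 19)), Mul(-1, Function('g')(8)))) = Mul(Pow(Add(-104, 192), Rational(1, 2)), Add(Add(23, Mul(-1, 19)), Mul(-1, 0))) = Mul(Pow(88, Rational(1, 2)), Add(Add(23, -19), 0)) = Mul(Mul(2, Pow(22, Rational(1, 2))), Add(4, 0)) = Mul(Mul(2, Pow(22, Rational(1, 2))), 4) = Mul(8, Pow(22, Rational(1, 2)))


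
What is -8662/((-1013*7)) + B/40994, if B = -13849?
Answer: 256886769/290688454 ≈ 0.88372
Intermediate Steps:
-8662/((-1013*7)) + B/40994 = -8662/((-1013*7)) - 13849/40994 = -8662/(-7091) - 13849*1/40994 = -8662*(-1/7091) - 13849/40994 = 8662/7091 - 13849/40994 = 256886769/290688454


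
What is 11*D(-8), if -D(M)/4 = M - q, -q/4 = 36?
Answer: -5984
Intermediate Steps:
q = -144 (q = -4*36 = -144)
D(M) = -576 - 4*M (D(M) = -4*(M - 1*(-144)) = -4*(M + 144) = -4*(144 + M) = -576 - 4*M)
11*D(-8) = 11*(-576 - 4*(-8)) = 11*(-576 + 32) = 11*(-544) = -5984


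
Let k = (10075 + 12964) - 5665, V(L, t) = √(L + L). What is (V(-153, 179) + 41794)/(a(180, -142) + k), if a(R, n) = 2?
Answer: 20897/8688 + I*√34/5792 ≈ 2.4053 + 0.0010067*I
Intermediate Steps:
V(L, t) = √2*√L (V(L, t) = √(2*L) = √2*√L)
k = 17374 (k = 23039 - 5665 = 17374)
(V(-153, 179) + 41794)/(a(180, -142) + k) = (√2*√(-153) + 41794)/(2 + 17374) = (√2*(3*I*√17) + 41794)/17376 = (3*I*√34 + 41794)*(1/17376) = (41794 + 3*I*√34)*(1/17376) = 20897/8688 + I*√34/5792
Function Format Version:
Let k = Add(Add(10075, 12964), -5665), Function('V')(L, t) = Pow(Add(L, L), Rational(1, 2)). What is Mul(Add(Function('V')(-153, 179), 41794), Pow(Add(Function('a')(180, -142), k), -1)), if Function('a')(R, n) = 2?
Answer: Add(Rational(20897, 8688), Mul(Rational(1, 5792), I, Pow(34, Rational(1, 2)))) ≈ Add(2.4053, Mul(0.0010067, I))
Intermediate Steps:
Function('V')(L, t) = Mul(Pow(2, Rational(1, 2)), Pow(L, Rational(1, 2))) (Function('V')(L, t) = Pow(Mul(2, L), Rational(1, 2)) = Mul(Pow(2, Rational(1, 2)), Pow(L, Rational(1, 2))))
k = 17374 (k = Add(23039, -5665) = 17374)
Mul(Add(Function('V')(-153, 179), 41794), Pow(Add(Function('a')(180, -142), k), -1)) = Mul(Add(Mul(Pow(2, Rational(1, 2)), Pow(-153, Rational(1, 2))), 41794), Pow(Add(2, 17374), -1)) = Mul(Add(Mul(Pow(2, Rational(1, 2)), Mul(3, I, Pow(17, Rational(1, 2)))), 41794), Pow(17376, -1)) = Mul(Add(Mul(3, I, Pow(34, Rational(1, 2))), 41794), Rational(1, 17376)) = Mul(Add(41794, Mul(3, I, Pow(34, Rational(1, 2)))), Rational(1, 17376)) = Add(Rational(20897, 8688), Mul(Rational(1, 5792), I, Pow(34, Rational(1, 2))))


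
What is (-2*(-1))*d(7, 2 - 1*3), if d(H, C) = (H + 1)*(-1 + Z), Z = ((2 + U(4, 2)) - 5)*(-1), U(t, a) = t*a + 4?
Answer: -160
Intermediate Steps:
U(t, a) = 4 + a*t (U(t, a) = a*t + 4 = 4 + a*t)
Z = -9 (Z = ((2 + (4 + 2*4)) - 5)*(-1) = ((2 + (4 + 8)) - 5)*(-1) = ((2 + 12) - 5)*(-1) = (14 - 5)*(-1) = 9*(-1) = -9)
d(H, C) = -10 - 10*H (d(H, C) = (H + 1)*(-1 - 9) = (1 + H)*(-10) = -10 - 10*H)
(-2*(-1))*d(7, 2 - 1*3) = (-2*(-1))*(-10 - 10*7) = 2*(-10 - 70) = 2*(-80) = -160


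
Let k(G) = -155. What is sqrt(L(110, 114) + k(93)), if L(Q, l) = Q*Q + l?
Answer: sqrt(12059) ≈ 109.81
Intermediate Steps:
L(Q, l) = l + Q**2 (L(Q, l) = Q**2 + l = l + Q**2)
sqrt(L(110, 114) + k(93)) = sqrt((114 + 110**2) - 155) = sqrt((114 + 12100) - 155) = sqrt(12214 - 155) = sqrt(12059)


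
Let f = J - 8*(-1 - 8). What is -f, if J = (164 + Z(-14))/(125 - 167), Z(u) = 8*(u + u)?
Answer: -514/7 ≈ -73.429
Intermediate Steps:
Z(u) = 16*u (Z(u) = 8*(2*u) = 16*u)
J = 10/7 (J = (164 + 16*(-14))/(125 - 167) = (164 - 224)/(-42) = -60*(-1/42) = 10/7 ≈ 1.4286)
f = 514/7 (f = 10/7 - 8*(-1 - 8) = 10/7 - 8*(-9) = 10/7 - 1*(-72) = 10/7 + 72 = 514/7 ≈ 73.429)
-f = -1*514/7 = -514/7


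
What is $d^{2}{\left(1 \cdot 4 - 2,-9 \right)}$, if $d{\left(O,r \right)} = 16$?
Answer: $256$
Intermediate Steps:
$d^{2}{\left(1 \cdot 4 - 2,-9 \right)} = 16^{2} = 256$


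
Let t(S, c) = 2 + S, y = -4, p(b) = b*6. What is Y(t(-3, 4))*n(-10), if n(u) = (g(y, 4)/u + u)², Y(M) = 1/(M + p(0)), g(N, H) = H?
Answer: -2704/25 ≈ -108.16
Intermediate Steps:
p(b) = 6*b
Y(M) = 1/M (Y(M) = 1/(M + 6*0) = 1/(M + 0) = 1/M)
n(u) = (u + 4/u)² (n(u) = (4/u + u)² = (u + 4/u)²)
Y(t(-3, 4))*n(-10) = ((4 + (-10)²)²/(-10)²)/(2 - 3) = ((4 + 100)²/100)/(-1) = -104²/100 = -10816/100 = -1*2704/25 = -2704/25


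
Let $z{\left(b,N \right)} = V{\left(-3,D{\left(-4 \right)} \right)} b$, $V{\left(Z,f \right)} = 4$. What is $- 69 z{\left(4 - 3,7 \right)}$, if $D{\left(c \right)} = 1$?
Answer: $-276$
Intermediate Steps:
$z{\left(b,N \right)} = 4 b$
$- 69 z{\left(4 - 3,7 \right)} = - 69 \cdot 4 \left(4 - 3\right) = - 69 \cdot 4 \cdot 1 = \left(-69\right) 4 = -276$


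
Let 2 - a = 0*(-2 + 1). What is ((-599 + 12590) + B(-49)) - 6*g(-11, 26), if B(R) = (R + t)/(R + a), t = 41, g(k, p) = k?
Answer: 566687/47 ≈ 12057.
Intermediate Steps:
a = 2 (a = 2 - 0*(-2 + 1) = 2 - 0*(-1) = 2 - 1*0 = 2 + 0 = 2)
B(R) = (41 + R)/(2 + R) (B(R) = (R + 41)/(R + 2) = (41 + R)/(2 + R))
((-599 + 12590) + B(-49)) - 6*g(-11, 26) = ((-599 + 12590) + (41 - 49)/(2 - 49)) - 6*(-11) = (11991 - 8/(-47)) + 66 = (11991 - 1/47*(-8)) + 66 = (11991 + 8/47) + 66 = 563585/47 + 66 = 566687/47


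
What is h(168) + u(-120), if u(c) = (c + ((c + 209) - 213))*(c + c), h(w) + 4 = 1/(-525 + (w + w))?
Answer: 11067083/189 ≈ 58556.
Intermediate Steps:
h(w) = -4 + 1/(-525 + 2*w) (h(w) = -4 + 1/(-525 + (w + w)) = -4 + 1/(-525 + 2*w))
u(c) = 2*c*(-4 + 2*c) (u(c) = (c + ((209 + c) - 213))*(2*c) = (c + (-4 + c))*(2*c) = (-4 + 2*c)*(2*c) = 2*c*(-4 + 2*c))
h(168) + u(-120) = (2101 - 8*168)/(-525 + 2*168) + 4*(-120)*(-2 - 120) = (2101 - 1344)/(-525 + 336) + 4*(-120)*(-122) = 757/(-189) + 58560 = -1/189*757 + 58560 = -757/189 + 58560 = 11067083/189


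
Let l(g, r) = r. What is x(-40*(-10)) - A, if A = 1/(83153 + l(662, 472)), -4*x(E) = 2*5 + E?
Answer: -17143127/167250 ≈ -102.50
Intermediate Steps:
x(E) = -5/2 - E/4 (x(E) = -(2*5 + E)/4 = -(10 + E)/4 = -5/2 - E/4)
A = 1/83625 (A = 1/(83153 + 472) = 1/83625 ≈ 1.1958e-5)
x(-40*(-10)) - A = (-5/2 - (-10)*(-10)) - 1*1/83625 = (-5/2 - ¼*400) - 1/83625 = (-5/2 - 100) - 1/83625 = -205/2 - 1/83625 = -17143127/167250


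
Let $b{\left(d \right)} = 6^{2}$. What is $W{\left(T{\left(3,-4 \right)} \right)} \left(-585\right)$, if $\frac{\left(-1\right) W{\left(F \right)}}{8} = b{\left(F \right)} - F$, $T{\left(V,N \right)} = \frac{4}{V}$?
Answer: $162240$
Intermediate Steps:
$b{\left(d \right)} = 36$
$W{\left(F \right)} = -288 + 8 F$ ($W{\left(F \right)} = - 8 \left(36 - F\right) = -288 + 8 F$)
$W{\left(T{\left(3,-4 \right)} \right)} \left(-585\right) = \left(-288 + 8 \cdot \frac{4}{3}\right) \left(-585\right) = \left(-288 + \frac{32}{3}\right) \left(-585\right) = \left(- \frac{832}{3}\right) \left(-585\right) = 162240$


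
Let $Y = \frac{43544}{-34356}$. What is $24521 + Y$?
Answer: $\frac{210599983}{8589} \approx 24520.0$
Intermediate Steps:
$Y = - \frac{10886}{8589}$ ($Y = 43544 \left(- \frac{1}{34356}\right) = - \frac{10886}{8589} \approx -1.2674$)
$24521 + Y = 24521 - \frac{10886}{8589} = \frac{210599983}{8589}$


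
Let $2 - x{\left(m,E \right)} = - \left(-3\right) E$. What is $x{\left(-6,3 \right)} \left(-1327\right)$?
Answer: $9289$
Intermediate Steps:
$x{\left(m,E \right)} = 2 - 3 E$ ($x{\left(m,E \right)} = 2 - - \left(-3\right) E = 2 - 3 E$)
$x{\left(-6,3 \right)} \left(-1327\right) = \left(2 - 9\right) \left(-1327\right) = \left(-7\right) \left(-1327\right) = 9289$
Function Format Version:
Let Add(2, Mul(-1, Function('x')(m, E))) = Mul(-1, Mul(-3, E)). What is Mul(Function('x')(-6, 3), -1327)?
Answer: 9289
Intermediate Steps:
Function('x')(m, E) = Add(2, Mul(-3, E)) (Function('x')(m, E) = Add(2, Mul(-1, Mul(-1, Mul(-3, E)))) = Add(2, Mul(-1, Mul(3, E))) = Add(2, Mul(-3, E)))
Mul(Function('x')(-6, 3), -1327) = Mul(Add(2, Mul(-3, 3)), -1327) = Mul(Add(2, -9), -1327) = Mul(-7, -1327) = 9289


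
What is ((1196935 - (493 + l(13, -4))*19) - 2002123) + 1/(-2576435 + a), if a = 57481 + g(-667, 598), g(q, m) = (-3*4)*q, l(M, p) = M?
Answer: -2045927081901/2510950 ≈ -8.1480e+5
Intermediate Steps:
g(q, m) = -12*q
a = 65485 (a = 57481 - 12*(-667) = 57481 + 8004 = 65485)
((1196935 - (493 + l(13, -4))*19) - 2002123) + 1/(-2576435 + a) = ((1196935 - (493 + 13)*19) - 2002123) + 1/(-2576435 + 65485) = ((1196935 - 506*19) - 2002123) + 1/(-2510950) = ((1196935 - 1*9614) - 2002123) - 1/2510950 = ((1196935 - 9614) - 2002123) - 1/2510950 = (1187321 - 2002123) - 1/2510950 = -814802 - 1/2510950 = -2045927081901/2510950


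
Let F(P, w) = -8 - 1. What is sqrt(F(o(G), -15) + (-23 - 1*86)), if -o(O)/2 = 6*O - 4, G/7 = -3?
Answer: I*sqrt(118) ≈ 10.863*I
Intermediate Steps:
G = -21 (G = 7*(-3) = -21)
o(O) = 8 - 12*O (o(O) = -2*(6*O - 4) = -2*(-4 + 6*O) = 8 - 12*O)
F(P, w) = -9
sqrt(F(o(G), -15) + (-23 - 1*86)) = sqrt(-9 + (-23 - 1*86)) = sqrt(-9 + (-23 - 86)) = sqrt(-9 - 109) = sqrt(-118) = I*sqrt(118)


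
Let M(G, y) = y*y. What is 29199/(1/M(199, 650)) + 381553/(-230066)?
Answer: 2838227038733447/230066 ≈ 1.2337e+10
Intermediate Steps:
M(G, y) = y²
29199/(1/M(199, 650)) + 381553/(-230066) = 29199/(1/(650²)) + 381553/(-230066) = 29199/(1/422500) + 381553*(-1/230066) = 29199/(1/422500) - 381553/230066 = 29199*422500 - 381553/230066 = 12336577500 - 381553/230066 = 2838227038733447/230066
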